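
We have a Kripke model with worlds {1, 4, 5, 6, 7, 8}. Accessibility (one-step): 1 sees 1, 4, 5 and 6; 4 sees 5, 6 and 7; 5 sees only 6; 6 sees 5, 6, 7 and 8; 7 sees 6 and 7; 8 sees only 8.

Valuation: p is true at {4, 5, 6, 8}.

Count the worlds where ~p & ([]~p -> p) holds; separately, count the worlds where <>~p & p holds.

2 and 2

For ~p & ([]~p -> p):
1: ~p is T, []~p -> p is T. ✓
4: ~p is F, []~p -> p is T. ✗
5: ~p is F, []~p -> p is T. ✗
6: ~p is F, []~p -> p is T. ✗
7: ~p is T, []~p -> p is T. ✓
8: ~p is F, []~p -> p is T. ✗
— 2 worlds.
For <>~p & p:
1: <>~p is T, p is F. ✗
4: <>~p is T, p is T. ✓
5: <>~p is F, p is T. ✗
6: <>~p is T, p is T. ✓
7: <>~p is T, p is F. ✗
8: <>~p is F, p is T. ✗
— 2 worlds.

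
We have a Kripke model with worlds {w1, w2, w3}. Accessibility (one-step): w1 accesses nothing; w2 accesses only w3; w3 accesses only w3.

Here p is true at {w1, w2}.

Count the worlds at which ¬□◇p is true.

w1: □◇p is T. ✗
w2: □◇p is F. ✓
w3: □◇p is F. ✓
Satisfying worlds: {w2, w3}.

2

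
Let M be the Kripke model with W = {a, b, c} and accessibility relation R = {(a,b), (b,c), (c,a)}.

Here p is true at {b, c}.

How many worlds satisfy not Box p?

a: Box p is T. ✗
b: Box p is T. ✗
c: Box p is F. ✓
Satisfying worlds: {c}.

1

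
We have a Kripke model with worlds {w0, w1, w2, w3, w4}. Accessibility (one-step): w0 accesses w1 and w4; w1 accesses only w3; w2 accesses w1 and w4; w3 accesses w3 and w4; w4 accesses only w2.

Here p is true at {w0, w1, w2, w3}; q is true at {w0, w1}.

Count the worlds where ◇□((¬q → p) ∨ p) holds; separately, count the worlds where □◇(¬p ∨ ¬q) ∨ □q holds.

For ◇□((¬q → p) ∨ p):
w0: successors {w1, w4}; □((¬q → p) ∨ p) there: w1:T, w4:T. ✓
w1: successors {w3}; □((¬q → p) ∨ p) there: w3:F. ✗
w2: successors {w1, w4}; □((¬q → p) ∨ p) there: w1:T, w4:T. ✓
w3: successors {w3, w4}; □((¬q → p) ∨ p) there: w3:F, w4:T. ✓
w4: successors {w2}; □((¬q → p) ∨ p) there: w2:F. ✗
— 3 worlds.
For □◇(¬p ∨ ¬q) ∨ □q:
w0: □◇(¬p ∨ ¬q) is T, □q is F. ✓
w1: □◇(¬p ∨ ¬q) is T, □q is F. ✓
w2: □◇(¬p ∨ ¬q) is T, □q is F. ✓
w3: □◇(¬p ∨ ¬q) is T, □q is F. ✓
w4: □◇(¬p ∨ ¬q) is T, □q is F. ✓
— 5 worlds.

3 and 5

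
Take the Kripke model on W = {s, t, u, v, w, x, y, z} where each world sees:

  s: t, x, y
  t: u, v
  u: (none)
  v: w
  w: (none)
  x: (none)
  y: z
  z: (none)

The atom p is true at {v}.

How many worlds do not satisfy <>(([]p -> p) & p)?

s: successors {t, x, y}; ([]p -> p) & p there: t:F, x:F, y:F. ✗
t: successors {u, v}; ([]p -> p) & p there: u:F, v:T. ✓
u: no successors, so <>(([]p -> p) & p) fails. ✗
v: successors {w}; ([]p -> p) & p there: w:F. ✗
w: no successors, so <>(([]p -> p) & p) fails. ✗
x: no successors, so <>(([]p -> p) & p) fails. ✗
y: successors {z}; ([]p -> p) & p there: z:F. ✗
z: no successors, so <>(([]p -> p) & p) fails. ✗
Satisfying worlds: {t}.
So <>(([]p -> p) & p) fails at the other 7 worlds.

7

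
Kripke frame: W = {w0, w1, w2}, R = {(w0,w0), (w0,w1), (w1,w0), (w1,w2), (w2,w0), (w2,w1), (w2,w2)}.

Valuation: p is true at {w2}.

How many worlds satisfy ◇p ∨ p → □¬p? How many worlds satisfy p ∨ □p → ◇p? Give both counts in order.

For ◇p ∨ p → □¬p:
w0: ◇p ∨ p is F, □¬p is T. ✓
w1: ◇p ∨ p is T, □¬p is F. ✗
w2: ◇p ∨ p is T, □¬p is F. ✗
— 1 world.
For p ∨ □p → ◇p:
w0: p ∨ □p is F, ◇p is F. ✓
w1: p ∨ □p is F, ◇p is T. ✓
w2: p ∨ □p is T, ◇p is T. ✓
— 3 worlds.

1 and 3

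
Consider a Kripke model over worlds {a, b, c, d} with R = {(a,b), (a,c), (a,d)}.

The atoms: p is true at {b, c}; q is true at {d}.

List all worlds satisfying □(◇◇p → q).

{a, b, c, d}

a: successors {b, c, d}; ◇◇p → q there: b:T, c:T, d:T. ✓
b: no successors, so □(◇◇p → q) holds vacuously. ✓
c: no successors, so □(◇◇p → q) holds vacuously. ✓
d: no successors, so □(◇◇p → q) holds vacuously. ✓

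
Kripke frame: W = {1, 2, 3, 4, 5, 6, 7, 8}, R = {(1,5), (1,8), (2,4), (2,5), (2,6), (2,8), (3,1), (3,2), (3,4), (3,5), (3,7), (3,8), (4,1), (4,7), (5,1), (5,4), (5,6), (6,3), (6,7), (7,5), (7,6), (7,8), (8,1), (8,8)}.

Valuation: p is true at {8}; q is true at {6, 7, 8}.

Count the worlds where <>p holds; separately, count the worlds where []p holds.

5 and 0

For <>p:
1: successors {5, 8}; p there: 5:F, 8:T. ✓
2: successors {4, 5, 6, 8}; p there: 4:F, 5:F, 6:F, 8:T. ✓
3: successors {1, 2, 4, 5, 7, 8}; p there: 1:F, 2:F, 4:F, 5:F, 7:F, 8:T. ✓
4: successors {1, 7}; p there: 1:F, 7:F. ✗
5: successors {1, 4, 6}; p there: 1:F, 4:F, 6:F. ✗
6: successors {3, 7}; p there: 3:F, 7:F. ✗
7: successors {5, 6, 8}; p there: 5:F, 6:F, 8:T. ✓
8: successors {1, 8}; p there: 1:F, 8:T. ✓
— 5 worlds.
For []p:
1: successors {5, 8}; p there: 5:F, 8:T. ✗
2: successors {4, 5, 6, 8}; p there: 4:F, 5:F, 6:F, 8:T. ✗
3: successors {1, 2, 4, 5, 7, 8}; p there: 1:F, 2:F, 4:F, 5:F, 7:F, 8:T. ✗
4: successors {1, 7}; p there: 1:F, 7:F. ✗
5: successors {1, 4, 6}; p there: 1:F, 4:F, 6:F. ✗
6: successors {3, 7}; p there: 3:F, 7:F. ✗
7: successors {5, 6, 8}; p there: 5:F, 6:F, 8:T. ✗
8: successors {1, 8}; p there: 1:F, 8:T. ✗
— 0 worlds.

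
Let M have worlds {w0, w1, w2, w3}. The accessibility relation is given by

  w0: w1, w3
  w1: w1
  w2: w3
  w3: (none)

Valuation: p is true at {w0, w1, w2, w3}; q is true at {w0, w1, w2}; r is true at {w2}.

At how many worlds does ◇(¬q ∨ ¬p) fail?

2

w0: successors {w1, w3}; ¬q ∨ ¬p there: w1:F, w3:T. ✓
w1: successors {w1}; ¬q ∨ ¬p there: w1:F. ✗
w2: successors {w3}; ¬q ∨ ¬p there: w3:T. ✓
w3: no successors, so ◇(¬q ∨ ¬p) fails. ✗
Satisfying worlds: {w0, w2}.
So ◇(¬q ∨ ¬p) fails at the other 2 worlds.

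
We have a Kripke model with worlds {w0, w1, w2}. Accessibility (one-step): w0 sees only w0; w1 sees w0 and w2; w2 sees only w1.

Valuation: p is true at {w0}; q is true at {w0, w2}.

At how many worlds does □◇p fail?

w0: successors {w0}; ◇p there: w0:T. ✓
w1: successors {w0, w2}; ◇p there: w0:T, w2:F. ✗
w2: successors {w1}; ◇p there: w1:T. ✓
Satisfying worlds: {w0, w2}.
So □◇p fails at the other 1 world.

1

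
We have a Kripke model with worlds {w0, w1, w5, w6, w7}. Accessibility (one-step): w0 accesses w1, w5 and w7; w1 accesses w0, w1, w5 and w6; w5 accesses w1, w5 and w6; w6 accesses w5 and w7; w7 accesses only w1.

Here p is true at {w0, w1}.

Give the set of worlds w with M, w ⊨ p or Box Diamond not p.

{w0, w1, w5, w7}

w0: p is T, Box Diamond not p is F. ✓
w1: p is T, Box Diamond not p is T. ✓
w5: p is F, Box Diamond not p is T. ✓
w6: p is F, Box Diamond not p is F. ✗
w7: p is F, Box Diamond not p is T. ✓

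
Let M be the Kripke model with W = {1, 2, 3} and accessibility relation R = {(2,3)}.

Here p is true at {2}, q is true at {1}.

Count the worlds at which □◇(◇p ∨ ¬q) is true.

2

1: no successors, so □◇(◇p ∨ ¬q) holds vacuously. ✓
2: successors {3}; ◇(◇p ∨ ¬q) there: 3:F. ✗
3: no successors, so □◇(◇p ∨ ¬q) holds vacuously. ✓
Satisfying worlds: {1, 3}.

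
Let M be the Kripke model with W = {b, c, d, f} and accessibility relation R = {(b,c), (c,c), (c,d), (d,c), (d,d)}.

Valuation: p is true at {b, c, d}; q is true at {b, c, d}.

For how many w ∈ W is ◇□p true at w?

3

b: successors {c}; □p there: c:T. ✓
c: successors {c, d}; □p there: c:T, d:T. ✓
d: successors {c, d}; □p there: c:T, d:T. ✓
f: no successors, so ◇□p fails. ✗
Satisfying worlds: {b, c, d}.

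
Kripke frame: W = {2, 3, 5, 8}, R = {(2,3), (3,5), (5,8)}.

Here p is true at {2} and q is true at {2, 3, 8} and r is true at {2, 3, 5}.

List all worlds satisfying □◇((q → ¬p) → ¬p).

2: successors {3}; ◇((q → ¬p) → ¬p) there: 3:T. ✓
3: successors {5}; ◇((q → ¬p) → ¬p) there: 5:T. ✓
5: successors {8}; ◇((q → ¬p) → ¬p) there: 8:F. ✗
8: no successors, so □◇((q → ¬p) → ¬p) holds vacuously. ✓

{2, 3, 8}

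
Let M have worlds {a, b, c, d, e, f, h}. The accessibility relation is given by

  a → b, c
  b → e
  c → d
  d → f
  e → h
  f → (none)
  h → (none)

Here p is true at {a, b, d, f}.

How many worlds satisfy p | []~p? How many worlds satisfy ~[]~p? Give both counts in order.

For p | []~p:
a: p is T, []~p is F. ✓
b: p is T, []~p is T. ✓
c: p is F, []~p is F. ✗
d: p is T, []~p is F. ✓
e: p is F, []~p is T. ✓
f: p is T, []~p is T. ✓
h: p is F, []~p is T. ✓
— 6 worlds.
For ~[]~p:
a: []~p is F. ✓
b: []~p is T. ✗
c: []~p is F. ✓
d: []~p is F. ✓
e: []~p is T. ✗
f: []~p is T. ✗
h: []~p is T. ✗
— 3 worlds.

6 and 3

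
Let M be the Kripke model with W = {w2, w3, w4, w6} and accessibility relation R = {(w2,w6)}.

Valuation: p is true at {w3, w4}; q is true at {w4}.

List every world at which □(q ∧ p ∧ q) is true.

w2: successors {w6}; q ∧ p ∧ q there: w6:F. ✗
w3: no successors, so □(q ∧ p ∧ q) holds vacuously. ✓
w4: no successors, so □(q ∧ p ∧ q) holds vacuously. ✓
w6: no successors, so □(q ∧ p ∧ q) holds vacuously. ✓

{w3, w4, w6}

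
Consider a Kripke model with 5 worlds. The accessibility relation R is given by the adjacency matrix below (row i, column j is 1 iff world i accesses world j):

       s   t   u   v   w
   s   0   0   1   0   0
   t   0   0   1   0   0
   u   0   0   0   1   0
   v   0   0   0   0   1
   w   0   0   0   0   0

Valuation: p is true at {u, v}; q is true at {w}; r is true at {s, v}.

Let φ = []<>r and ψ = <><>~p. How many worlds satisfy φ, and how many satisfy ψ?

3 and 1

For []<>r:
s: successors {u}; <>r there: u:T. ✓
t: successors {u}; <>r there: u:T. ✓
u: successors {v}; <>r there: v:F. ✗
v: successors {w}; <>r there: w:F. ✗
w: no successors, so []<>r holds vacuously. ✓
— 3 worlds.
For <><>~p:
s: successors {u}; <>~p there: u:F. ✗
t: successors {u}; <>~p there: u:F. ✗
u: successors {v}; <>~p there: v:T. ✓
v: successors {w}; <>~p there: w:F. ✗
w: no successors, so <><>~p fails. ✗
— 1 world.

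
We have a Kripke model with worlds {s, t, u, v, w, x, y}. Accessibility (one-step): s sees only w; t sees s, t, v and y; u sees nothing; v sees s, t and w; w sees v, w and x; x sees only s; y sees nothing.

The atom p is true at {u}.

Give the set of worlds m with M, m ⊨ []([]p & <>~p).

{u, y}

s: successors {w}; []p & <>~p there: w:F. ✗
t: successors {s, t, v, y}; []p & <>~p there: s:F, t:F, v:F, y:F. ✗
u: no successors, so []([]p & <>~p) holds vacuously. ✓
v: successors {s, t, w}; []p & <>~p there: s:F, t:F, w:F. ✗
w: successors {v, w, x}; []p & <>~p there: v:F, w:F, x:F. ✗
x: successors {s}; []p & <>~p there: s:F. ✗
y: no successors, so []([]p & <>~p) holds vacuously. ✓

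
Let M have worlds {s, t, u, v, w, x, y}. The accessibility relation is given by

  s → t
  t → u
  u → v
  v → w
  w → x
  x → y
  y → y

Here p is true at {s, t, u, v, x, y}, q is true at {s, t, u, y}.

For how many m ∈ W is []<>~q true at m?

3

s: successors {t}; <>~q there: t:F. ✗
t: successors {u}; <>~q there: u:T. ✓
u: successors {v}; <>~q there: v:T. ✓
v: successors {w}; <>~q there: w:T. ✓
w: successors {x}; <>~q there: x:F. ✗
x: successors {y}; <>~q there: y:F. ✗
y: successors {y}; <>~q there: y:F. ✗
Satisfying worlds: {t, u, v}.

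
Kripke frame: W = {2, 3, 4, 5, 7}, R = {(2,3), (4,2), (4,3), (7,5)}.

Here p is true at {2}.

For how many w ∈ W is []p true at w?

2: successors {3}; p there: 3:F. ✗
3: no successors, so []p holds vacuously. ✓
4: successors {2, 3}; p there: 2:T, 3:F. ✗
5: no successors, so []p holds vacuously. ✓
7: successors {5}; p there: 5:F. ✗
Satisfying worlds: {3, 5}.

2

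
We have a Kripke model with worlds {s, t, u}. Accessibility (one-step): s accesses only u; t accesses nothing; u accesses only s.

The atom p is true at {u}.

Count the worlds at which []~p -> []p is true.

2

s: []~p is F, []p is T. ✓
t: []~p is T, []p is T. ✓
u: []~p is T, []p is F. ✗
Satisfying worlds: {s, t}.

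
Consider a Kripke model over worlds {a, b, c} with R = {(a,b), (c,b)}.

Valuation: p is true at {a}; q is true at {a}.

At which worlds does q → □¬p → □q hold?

{b, c}

a: q is T, □¬p → □q is F. ✗
b: q is F, □¬p → □q is T. ✓
c: q is F, □¬p → □q is F. ✓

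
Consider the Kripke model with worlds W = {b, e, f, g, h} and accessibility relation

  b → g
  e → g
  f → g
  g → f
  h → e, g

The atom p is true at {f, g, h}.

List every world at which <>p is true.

b: successors {g}; p there: g:T. ✓
e: successors {g}; p there: g:T. ✓
f: successors {g}; p there: g:T. ✓
g: successors {f}; p there: f:T. ✓
h: successors {e, g}; p there: e:F, g:T. ✓

{b, e, f, g, h}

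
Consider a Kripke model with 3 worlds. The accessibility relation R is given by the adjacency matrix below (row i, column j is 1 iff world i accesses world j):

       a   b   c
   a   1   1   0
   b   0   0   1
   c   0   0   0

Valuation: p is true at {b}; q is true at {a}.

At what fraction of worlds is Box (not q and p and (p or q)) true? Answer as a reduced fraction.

1/3

a: successors {a, b}; not q and p and (p or q) there: a:F, b:T. ✗
b: successors {c}; not q and p and (p or q) there: c:F. ✗
c: no successors, so Box (not q and p and (p or q)) holds vacuously. ✓
That's 1 of 3 worlds, so 1/3.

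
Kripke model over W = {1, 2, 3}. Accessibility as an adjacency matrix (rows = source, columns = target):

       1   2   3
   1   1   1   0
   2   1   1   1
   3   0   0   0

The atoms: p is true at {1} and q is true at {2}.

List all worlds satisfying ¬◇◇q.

1: ◇◇q is T. ✗
2: ◇◇q is T. ✗
3: ◇◇q is F. ✓

{3}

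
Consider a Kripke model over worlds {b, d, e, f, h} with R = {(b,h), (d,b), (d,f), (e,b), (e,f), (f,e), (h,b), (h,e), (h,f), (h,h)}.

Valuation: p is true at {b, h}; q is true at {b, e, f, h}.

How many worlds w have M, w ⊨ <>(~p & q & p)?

0

b: successors {h}; ~p & q & p there: h:F. ✗
d: successors {b, f}; ~p & q & p there: b:F, f:F. ✗
e: successors {b, f}; ~p & q & p there: b:F, f:F. ✗
f: successors {e}; ~p & q & p there: e:F. ✗
h: successors {b, e, f, h}; ~p & q & p there: b:F, e:F, f:F, h:F. ✗
Satisfying worlds: ∅.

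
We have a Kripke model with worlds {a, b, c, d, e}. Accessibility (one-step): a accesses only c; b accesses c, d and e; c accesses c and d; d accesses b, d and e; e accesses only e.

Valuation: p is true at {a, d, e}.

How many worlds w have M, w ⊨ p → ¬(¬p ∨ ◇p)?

3

a: p is T, ¬(¬p ∨ ◇p) is T. ✓
b: p is F, ¬(¬p ∨ ◇p) is F. ✓
c: p is F, ¬(¬p ∨ ◇p) is F. ✓
d: p is T, ¬(¬p ∨ ◇p) is F. ✗
e: p is T, ¬(¬p ∨ ◇p) is F. ✗
Satisfying worlds: {a, b, c}.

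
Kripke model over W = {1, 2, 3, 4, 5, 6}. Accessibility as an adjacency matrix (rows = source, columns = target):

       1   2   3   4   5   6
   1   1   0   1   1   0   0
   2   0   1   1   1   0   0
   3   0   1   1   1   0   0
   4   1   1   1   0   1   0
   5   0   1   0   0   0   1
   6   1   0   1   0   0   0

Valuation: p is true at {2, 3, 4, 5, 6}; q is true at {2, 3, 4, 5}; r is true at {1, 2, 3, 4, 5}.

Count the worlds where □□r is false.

1

1: successors {1, 3, 4}; □r there: 1:T, 3:T, 4:T. ✓
2: successors {2, 3, 4}; □r there: 2:T, 3:T, 4:T. ✓
3: successors {2, 3, 4}; □r there: 2:T, 3:T, 4:T. ✓
4: successors {1, 2, 3, 5}; □r there: 1:T, 2:T, 3:T, 5:F. ✗
5: successors {2, 6}; □r there: 2:T, 6:T. ✓
6: successors {1, 3}; □r there: 1:T, 3:T. ✓
Satisfying worlds: {1, 2, 3, 5, 6}.
So □□r fails at the other 1 world.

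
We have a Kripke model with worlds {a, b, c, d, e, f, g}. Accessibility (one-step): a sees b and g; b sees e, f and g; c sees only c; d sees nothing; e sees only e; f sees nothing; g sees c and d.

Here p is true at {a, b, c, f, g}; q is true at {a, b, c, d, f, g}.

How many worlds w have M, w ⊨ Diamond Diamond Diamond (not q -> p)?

4

a: successors {b, g}; Diamond Diamond (not q -> p) there: b:T, g:T. ✓
b: successors {e, f, g}; Diamond Diamond (not q -> p) there: e:F, f:F, g:T. ✓
c: successors {c}; Diamond Diamond (not q -> p) there: c:T. ✓
d: no successors, so Diamond Diamond Diamond (not q -> p) fails. ✗
e: successors {e}; Diamond Diamond (not q -> p) there: e:F. ✗
f: no successors, so Diamond Diamond Diamond (not q -> p) fails. ✗
g: successors {c, d}; Diamond Diamond (not q -> p) there: c:T, d:F. ✓
Satisfying worlds: {a, b, c, g}.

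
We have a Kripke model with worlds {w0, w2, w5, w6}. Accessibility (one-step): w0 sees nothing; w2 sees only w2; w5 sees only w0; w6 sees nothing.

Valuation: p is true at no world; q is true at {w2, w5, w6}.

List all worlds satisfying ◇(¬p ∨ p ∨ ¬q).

{w2, w5}

w0: no successors, so ◇(¬p ∨ p ∨ ¬q) fails. ✗
w2: successors {w2}; ¬p ∨ p ∨ ¬q there: w2:T. ✓
w5: successors {w0}; ¬p ∨ p ∨ ¬q there: w0:T. ✓
w6: no successors, so ◇(¬p ∨ p ∨ ¬q) fails. ✗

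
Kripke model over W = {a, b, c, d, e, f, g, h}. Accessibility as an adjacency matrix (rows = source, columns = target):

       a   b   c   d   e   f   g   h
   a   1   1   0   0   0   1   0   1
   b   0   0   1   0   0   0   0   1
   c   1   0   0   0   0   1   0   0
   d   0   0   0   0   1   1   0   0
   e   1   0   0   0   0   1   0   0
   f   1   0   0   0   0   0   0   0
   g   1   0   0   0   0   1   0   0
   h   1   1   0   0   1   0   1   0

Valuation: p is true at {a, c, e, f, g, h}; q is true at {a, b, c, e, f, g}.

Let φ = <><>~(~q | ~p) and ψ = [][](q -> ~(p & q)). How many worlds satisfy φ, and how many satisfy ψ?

For <><>~(~q | ~p):
a: successors {a, b, f, h}; <>~(~q | ~p) there: a:T, b:T, f:T, h:T. ✓
b: successors {c, h}; <>~(~q | ~p) there: c:T, h:T. ✓
c: successors {a, f}; <>~(~q | ~p) there: a:T, f:T. ✓
d: successors {e, f}; <>~(~q | ~p) there: e:T, f:T. ✓
e: successors {a, f}; <>~(~q | ~p) there: a:T, f:T. ✓
f: successors {a}; <>~(~q | ~p) there: a:T. ✓
g: successors {a, f}; <>~(~q | ~p) there: a:T, f:T. ✓
h: successors {a, b, e, g}; <>~(~q | ~p) there: a:T, b:T, e:T, g:T. ✓
— 8 worlds.
For [][](q -> ~(p & q)):
a: successors {a, b, f, h}; [](q -> ~(p & q)) there: a:F, b:F, f:F, h:F. ✗
b: successors {c, h}; [](q -> ~(p & q)) there: c:F, h:F. ✗
c: successors {a, f}; [](q -> ~(p & q)) there: a:F, f:F. ✗
d: successors {e, f}; [](q -> ~(p & q)) there: e:F, f:F. ✗
e: successors {a, f}; [](q -> ~(p & q)) there: a:F, f:F. ✗
f: successors {a}; [](q -> ~(p & q)) there: a:F. ✗
g: successors {a, f}; [](q -> ~(p & q)) there: a:F, f:F. ✗
h: successors {a, b, e, g}; [](q -> ~(p & q)) there: a:F, b:F, e:F, g:F. ✗
— 0 worlds.

8 and 0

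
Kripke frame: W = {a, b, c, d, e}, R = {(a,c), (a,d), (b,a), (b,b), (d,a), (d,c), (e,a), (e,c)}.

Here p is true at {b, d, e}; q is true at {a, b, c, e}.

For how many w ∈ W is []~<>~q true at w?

a: successors {c, d}; ~<>~q there: c:T, d:T. ✓
b: successors {a, b}; ~<>~q there: a:F, b:T. ✗
c: no successors, so []~<>~q holds vacuously. ✓
d: successors {a, c}; ~<>~q there: a:F, c:T. ✗
e: successors {a, c}; ~<>~q there: a:F, c:T. ✗
Satisfying worlds: {a, c}.

2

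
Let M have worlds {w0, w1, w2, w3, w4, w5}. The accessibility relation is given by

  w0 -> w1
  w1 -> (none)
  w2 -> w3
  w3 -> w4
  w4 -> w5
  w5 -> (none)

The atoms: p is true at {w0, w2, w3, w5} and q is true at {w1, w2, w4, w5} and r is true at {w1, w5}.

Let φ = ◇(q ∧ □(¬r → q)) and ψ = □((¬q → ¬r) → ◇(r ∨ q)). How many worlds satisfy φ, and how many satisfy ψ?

For ◇(q ∧ □(¬r → q)):
w0: successors {w1}; q ∧ □(¬r → q) there: w1:T. ✓
w1: no successors, so ◇(q ∧ □(¬r → q)) fails. ✗
w2: successors {w3}; q ∧ □(¬r → q) there: w3:F. ✗
w3: successors {w4}; q ∧ □(¬r → q) there: w4:T. ✓
w4: successors {w5}; q ∧ □(¬r → q) there: w5:T. ✓
w5: no successors, so ◇(q ∧ □(¬r → q)) fails. ✗
— 3 worlds.
For □((¬q → ¬r) → ◇(r ∨ q)):
w0: successors {w1}; (¬q → ¬r) → ◇(r ∨ q) there: w1:F. ✗
w1: no successors, so □((¬q → ¬r) → ◇(r ∨ q)) holds vacuously. ✓
w2: successors {w3}; (¬q → ¬r) → ◇(r ∨ q) there: w3:T. ✓
w3: successors {w4}; (¬q → ¬r) → ◇(r ∨ q) there: w4:T. ✓
w4: successors {w5}; (¬q → ¬r) → ◇(r ∨ q) there: w5:F. ✗
w5: no successors, so □((¬q → ¬r) → ◇(r ∨ q)) holds vacuously. ✓
— 4 worlds.

3 and 4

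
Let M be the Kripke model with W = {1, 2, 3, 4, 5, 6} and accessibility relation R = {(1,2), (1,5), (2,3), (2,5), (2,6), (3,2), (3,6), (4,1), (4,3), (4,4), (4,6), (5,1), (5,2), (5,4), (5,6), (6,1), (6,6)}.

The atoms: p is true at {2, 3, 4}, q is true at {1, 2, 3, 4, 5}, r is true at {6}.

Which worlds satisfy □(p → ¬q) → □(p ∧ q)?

{1, 2, 3, 4, 5}

1: □(p → ¬q) is F, □(p ∧ q) is F. ✓
2: □(p → ¬q) is F, □(p ∧ q) is F. ✓
3: □(p → ¬q) is F, □(p ∧ q) is F. ✓
4: □(p → ¬q) is F, □(p ∧ q) is F. ✓
5: □(p → ¬q) is F, □(p ∧ q) is F. ✓
6: □(p → ¬q) is T, □(p ∧ q) is F. ✗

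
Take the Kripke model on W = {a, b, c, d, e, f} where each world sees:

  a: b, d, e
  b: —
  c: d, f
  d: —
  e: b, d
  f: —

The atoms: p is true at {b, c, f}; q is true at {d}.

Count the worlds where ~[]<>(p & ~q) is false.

3

a: []<>(p & ~q) is F. ✓
b: []<>(p & ~q) is T. ✗
c: []<>(p & ~q) is F. ✓
d: []<>(p & ~q) is T. ✗
e: []<>(p & ~q) is F. ✓
f: []<>(p & ~q) is T. ✗
Satisfying worlds: {a, c, e}.
So ~[]<>(p & ~q) fails at the other 3 worlds.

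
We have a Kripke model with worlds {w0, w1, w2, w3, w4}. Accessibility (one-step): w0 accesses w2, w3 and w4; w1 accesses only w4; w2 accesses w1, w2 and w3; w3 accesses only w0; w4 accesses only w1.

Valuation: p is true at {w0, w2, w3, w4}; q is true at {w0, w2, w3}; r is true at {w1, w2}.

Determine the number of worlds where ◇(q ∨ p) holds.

4

w0: successors {w2, w3, w4}; q ∨ p there: w2:T, w3:T, w4:T. ✓
w1: successors {w4}; q ∨ p there: w4:T. ✓
w2: successors {w1, w2, w3}; q ∨ p there: w1:F, w2:T, w3:T. ✓
w3: successors {w0}; q ∨ p there: w0:T. ✓
w4: successors {w1}; q ∨ p there: w1:F. ✗
Satisfying worlds: {w0, w1, w2, w3}.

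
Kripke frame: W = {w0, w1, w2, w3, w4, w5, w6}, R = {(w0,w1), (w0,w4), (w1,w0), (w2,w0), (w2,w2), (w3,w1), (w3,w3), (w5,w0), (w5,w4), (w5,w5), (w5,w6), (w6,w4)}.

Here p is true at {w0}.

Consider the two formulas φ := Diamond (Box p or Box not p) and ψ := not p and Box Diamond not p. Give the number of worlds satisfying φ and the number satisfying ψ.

6 and 3

For Diamond (Box p or Box not p):
w0: successors {w1, w4}; Box p or Box not p there: w1:T, w4:T. ✓
w1: successors {w0}; Box p or Box not p there: w0:T. ✓
w2: successors {w0, w2}; Box p or Box not p there: w0:T, w2:F. ✓
w3: successors {w1, w3}; Box p or Box not p there: w1:T, w3:T. ✓
w4: no successors, so Diamond (Box p or Box not p) fails. ✗
w5: successors {w0, w4, w5, w6}; Box p or Box not p there: w0:T, w4:T, w5:F, w6:T. ✓
w6: successors {w4}; Box p or Box not p there: w4:T. ✓
— 6 worlds.
For not p and Box Diamond not p:
w0: not p is F, Box Diamond not p is F. ✗
w1: not p is T, Box Diamond not p is T. ✓
w2: not p is T, Box Diamond not p is T. ✓
w3: not p is T, Box Diamond not p is F. ✗
w4: not p is T, Box Diamond not p is T. ✓
w5: not p is T, Box Diamond not p is F. ✗
w6: not p is T, Box Diamond not p is F. ✗
— 3 worlds.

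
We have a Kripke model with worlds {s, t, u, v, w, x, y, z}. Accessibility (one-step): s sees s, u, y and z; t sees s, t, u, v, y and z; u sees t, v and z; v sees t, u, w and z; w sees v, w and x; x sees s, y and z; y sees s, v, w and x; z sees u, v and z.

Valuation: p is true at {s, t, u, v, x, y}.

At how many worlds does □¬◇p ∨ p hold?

s: □¬◇p is F, p is T. ✓
t: □¬◇p is F, p is T. ✓
u: □¬◇p is F, p is T. ✓
v: □¬◇p is F, p is T. ✓
w: □¬◇p is F, p is F. ✗
x: □¬◇p is F, p is T. ✓
y: □¬◇p is F, p is T. ✓
z: □¬◇p is F, p is F. ✗
Satisfying worlds: {s, t, u, v, x, y}.

6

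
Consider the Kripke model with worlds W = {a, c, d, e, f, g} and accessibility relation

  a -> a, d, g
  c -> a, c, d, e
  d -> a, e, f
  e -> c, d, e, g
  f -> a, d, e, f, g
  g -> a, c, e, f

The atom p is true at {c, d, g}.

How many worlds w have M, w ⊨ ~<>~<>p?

a: <>~<>p is T. ✗
c: <>~<>p is T. ✗
d: <>~<>p is F. ✓
e: <>~<>p is T. ✗
f: <>~<>p is T. ✗
g: <>~<>p is F. ✓
Satisfying worlds: {d, g}.

2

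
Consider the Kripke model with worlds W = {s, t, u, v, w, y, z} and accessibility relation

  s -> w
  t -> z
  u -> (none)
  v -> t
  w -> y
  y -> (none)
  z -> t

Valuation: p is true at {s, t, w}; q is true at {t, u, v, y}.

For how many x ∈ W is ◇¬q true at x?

2

s: successors {w}; ¬q there: w:T. ✓
t: successors {z}; ¬q there: z:T. ✓
u: no successors, so ◇¬q fails. ✗
v: successors {t}; ¬q there: t:F. ✗
w: successors {y}; ¬q there: y:F. ✗
y: no successors, so ◇¬q fails. ✗
z: successors {t}; ¬q there: t:F. ✗
Satisfying worlds: {s, t}.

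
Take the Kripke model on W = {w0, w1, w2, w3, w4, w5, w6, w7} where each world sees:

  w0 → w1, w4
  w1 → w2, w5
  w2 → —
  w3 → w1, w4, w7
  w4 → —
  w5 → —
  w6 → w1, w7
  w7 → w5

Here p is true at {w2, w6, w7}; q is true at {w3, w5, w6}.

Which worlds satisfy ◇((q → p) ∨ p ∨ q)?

w0: successors {w1, w4}; (q → p) ∨ p ∨ q there: w1:T, w4:T. ✓
w1: successors {w2, w5}; (q → p) ∨ p ∨ q there: w2:T, w5:T. ✓
w2: no successors, so ◇((q → p) ∨ p ∨ q) fails. ✗
w3: successors {w1, w4, w7}; (q → p) ∨ p ∨ q there: w1:T, w4:T, w7:T. ✓
w4: no successors, so ◇((q → p) ∨ p ∨ q) fails. ✗
w5: no successors, so ◇((q → p) ∨ p ∨ q) fails. ✗
w6: successors {w1, w7}; (q → p) ∨ p ∨ q there: w1:T, w7:T. ✓
w7: successors {w5}; (q → p) ∨ p ∨ q there: w5:T. ✓

{w0, w1, w3, w6, w7}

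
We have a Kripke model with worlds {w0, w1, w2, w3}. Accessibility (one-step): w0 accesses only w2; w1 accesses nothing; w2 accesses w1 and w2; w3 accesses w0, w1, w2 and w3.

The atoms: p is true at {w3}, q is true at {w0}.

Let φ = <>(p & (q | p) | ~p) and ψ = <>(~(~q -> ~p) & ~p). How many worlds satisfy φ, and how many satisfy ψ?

For <>(p & (q | p) | ~p):
w0: successors {w2}; p & (q | p) | ~p there: w2:T. ✓
w1: no successors, so <>(p & (q | p) | ~p) fails. ✗
w2: successors {w1, w2}; p & (q | p) | ~p there: w1:T, w2:T. ✓
w3: successors {w0, w1, w2, w3}; p & (q | p) | ~p there: w0:T, w1:T, w2:T, w3:T. ✓
— 3 worlds.
For <>(~(~q -> ~p) & ~p):
w0: successors {w2}; ~(~q -> ~p) & ~p there: w2:F. ✗
w1: no successors, so <>(~(~q -> ~p) & ~p) fails. ✗
w2: successors {w1, w2}; ~(~q -> ~p) & ~p there: w1:F, w2:F. ✗
w3: successors {w0, w1, w2, w3}; ~(~q -> ~p) & ~p there: w0:F, w1:F, w2:F, w3:F. ✗
— 0 worlds.

3 and 0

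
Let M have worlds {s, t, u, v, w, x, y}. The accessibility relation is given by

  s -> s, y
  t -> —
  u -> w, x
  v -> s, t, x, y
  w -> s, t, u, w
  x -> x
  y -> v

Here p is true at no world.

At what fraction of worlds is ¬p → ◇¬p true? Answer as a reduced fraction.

6/7

s: ¬p is T, ◇¬p is T. ✓
t: ¬p is T, ◇¬p is F. ✗
u: ¬p is T, ◇¬p is T. ✓
v: ¬p is T, ◇¬p is T. ✓
w: ¬p is T, ◇¬p is T. ✓
x: ¬p is T, ◇¬p is T. ✓
y: ¬p is T, ◇¬p is T. ✓
That's 6 of 7 worlds, so 6/7.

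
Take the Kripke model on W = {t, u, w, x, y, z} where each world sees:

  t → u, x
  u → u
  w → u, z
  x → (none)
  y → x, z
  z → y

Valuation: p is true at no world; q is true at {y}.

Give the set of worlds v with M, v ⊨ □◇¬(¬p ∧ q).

{u, x, z}

t: successors {u, x}; ◇¬(¬p ∧ q) there: u:T, x:F. ✗
u: successors {u}; ◇¬(¬p ∧ q) there: u:T. ✓
w: successors {u, z}; ◇¬(¬p ∧ q) there: u:T, z:F. ✗
x: no successors, so □◇¬(¬p ∧ q) holds vacuously. ✓
y: successors {x, z}; ◇¬(¬p ∧ q) there: x:F, z:F. ✗
z: successors {y}; ◇¬(¬p ∧ q) there: y:T. ✓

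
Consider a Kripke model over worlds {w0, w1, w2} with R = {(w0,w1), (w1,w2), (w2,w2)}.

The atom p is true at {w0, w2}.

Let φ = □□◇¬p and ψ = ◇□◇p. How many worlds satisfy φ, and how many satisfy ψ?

0 and 3

For □□◇¬p:
w0: successors {w1}; □◇¬p there: w1:F. ✗
w1: successors {w2}; □◇¬p there: w2:F. ✗
w2: successors {w2}; □◇¬p there: w2:F. ✗
— 0 worlds.
For ◇□◇p:
w0: successors {w1}; □◇p there: w1:T. ✓
w1: successors {w2}; □◇p there: w2:T. ✓
w2: successors {w2}; □◇p there: w2:T. ✓
— 3 worlds.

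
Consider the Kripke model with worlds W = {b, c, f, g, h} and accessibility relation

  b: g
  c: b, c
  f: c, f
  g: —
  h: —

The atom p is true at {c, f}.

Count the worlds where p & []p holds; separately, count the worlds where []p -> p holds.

For p & []p:
b: p is F, []p is F. ✗
c: p is T, []p is F. ✗
f: p is T, []p is T. ✓
g: p is F, []p is T. ✗
h: p is F, []p is T. ✗
— 1 world.
For []p -> p:
b: []p is F, p is F. ✓
c: []p is F, p is T. ✓
f: []p is T, p is T. ✓
g: []p is T, p is F. ✗
h: []p is T, p is F. ✗
— 3 worlds.

1 and 3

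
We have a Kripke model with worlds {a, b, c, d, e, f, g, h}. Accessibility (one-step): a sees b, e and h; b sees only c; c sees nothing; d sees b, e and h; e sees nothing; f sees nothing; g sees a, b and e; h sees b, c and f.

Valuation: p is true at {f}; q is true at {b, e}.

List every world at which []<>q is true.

{c, e, f}

a: successors {b, e, h}; <>q there: b:F, e:F, h:T. ✗
b: successors {c}; <>q there: c:F. ✗
c: no successors, so []<>q holds vacuously. ✓
d: successors {b, e, h}; <>q there: b:F, e:F, h:T. ✗
e: no successors, so []<>q holds vacuously. ✓
f: no successors, so []<>q holds vacuously. ✓
g: successors {a, b, e}; <>q there: a:T, b:F, e:F. ✗
h: successors {b, c, f}; <>q there: b:F, c:F, f:F. ✗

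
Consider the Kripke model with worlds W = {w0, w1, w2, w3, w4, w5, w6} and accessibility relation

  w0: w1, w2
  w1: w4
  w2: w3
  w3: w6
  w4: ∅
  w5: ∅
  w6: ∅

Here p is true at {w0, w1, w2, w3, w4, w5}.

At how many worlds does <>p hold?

3

w0: successors {w1, w2}; p there: w1:T, w2:T. ✓
w1: successors {w4}; p there: w4:T. ✓
w2: successors {w3}; p there: w3:T. ✓
w3: successors {w6}; p there: w6:F. ✗
w4: no successors, so <>p fails. ✗
w5: no successors, so <>p fails. ✗
w6: no successors, so <>p fails. ✗
Satisfying worlds: {w0, w1, w2}.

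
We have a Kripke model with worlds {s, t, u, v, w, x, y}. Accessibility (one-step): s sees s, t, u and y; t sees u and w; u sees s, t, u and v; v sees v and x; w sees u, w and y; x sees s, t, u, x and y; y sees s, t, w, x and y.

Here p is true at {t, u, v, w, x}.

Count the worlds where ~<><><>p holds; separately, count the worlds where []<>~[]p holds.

For ~<><><>p:
s: <><><>p is T. ✗
t: <><><>p is T. ✗
u: <><><>p is T. ✗
v: <><><>p is T. ✗
w: <><><>p is T. ✗
x: <><><>p is T. ✗
y: <><><>p is T. ✗
— 0 worlds.
For []<>~[]p:
s: successors {s, t, u, y}; <>~[]p there: s:T, t:T, u:T, y:T. ✓
t: successors {u, w}; <>~[]p there: u:T, w:T. ✓
u: successors {s, t, u, v}; <>~[]p there: s:T, t:T, u:T, v:T. ✓
v: successors {v, x}; <>~[]p there: v:T, x:T. ✓
w: successors {u, w, y}; <>~[]p there: u:T, w:T, y:T. ✓
x: successors {s, t, u, x, y}; <>~[]p there: s:T, t:T, u:T, x:T, y:T. ✓
y: successors {s, t, w, x, y}; <>~[]p there: s:T, t:T, w:T, x:T, y:T. ✓
— 7 worlds.

0 and 7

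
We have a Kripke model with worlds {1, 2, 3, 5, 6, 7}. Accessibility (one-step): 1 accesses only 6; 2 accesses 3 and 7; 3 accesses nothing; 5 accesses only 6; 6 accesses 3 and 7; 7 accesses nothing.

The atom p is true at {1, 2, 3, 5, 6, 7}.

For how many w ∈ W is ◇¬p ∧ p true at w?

0

1: ◇¬p is F, p is T. ✗
2: ◇¬p is F, p is T. ✗
3: ◇¬p is F, p is T. ✗
5: ◇¬p is F, p is T. ✗
6: ◇¬p is F, p is T. ✗
7: ◇¬p is F, p is T. ✗
Satisfying worlds: ∅.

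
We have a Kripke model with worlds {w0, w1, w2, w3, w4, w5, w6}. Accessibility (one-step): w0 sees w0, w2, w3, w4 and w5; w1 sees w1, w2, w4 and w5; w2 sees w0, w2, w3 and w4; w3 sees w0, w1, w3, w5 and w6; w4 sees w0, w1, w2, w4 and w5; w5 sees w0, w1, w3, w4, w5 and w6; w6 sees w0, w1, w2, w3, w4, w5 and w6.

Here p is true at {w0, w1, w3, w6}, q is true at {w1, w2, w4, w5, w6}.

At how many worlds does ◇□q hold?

5

w0: successors {w0, w2, w3, w4, w5}; □q there: w0:F, w2:F, w3:F, w4:F, w5:F. ✗
w1: successors {w1, w2, w4, w5}; □q there: w1:T, w2:F, w4:F, w5:F. ✓
w2: successors {w0, w2, w3, w4}; □q there: w0:F, w2:F, w3:F, w4:F. ✗
w3: successors {w0, w1, w3, w5, w6}; □q there: w0:F, w1:T, w3:F, w5:F, w6:F. ✓
w4: successors {w0, w1, w2, w4, w5}; □q there: w0:F, w1:T, w2:F, w4:F, w5:F. ✓
w5: successors {w0, w1, w3, w4, w5, w6}; □q there: w0:F, w1:T, w3:F, w4:F, w5:F, w6:F. ✓
w6: successors {w0, w1, w2, w3, w4, w5, w6}; □q there: w0:F, w1:T, w2:F, w3:F, w4:F, w5:F, w6:F. ✓
Satisfying worlds: {w1, w3, w4, w5, w6}.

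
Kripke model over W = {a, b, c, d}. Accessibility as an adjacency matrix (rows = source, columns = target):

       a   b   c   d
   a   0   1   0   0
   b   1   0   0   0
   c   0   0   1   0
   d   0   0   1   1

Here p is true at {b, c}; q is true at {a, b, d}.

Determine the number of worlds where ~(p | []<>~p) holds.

1

a: p | []<>~p is T. ✗
b: p | []<>~p is T. ✗
c: p | []<>~p is T. ✗
d: p | []<>~p is F. ✓
Satisfying worlds: {d}.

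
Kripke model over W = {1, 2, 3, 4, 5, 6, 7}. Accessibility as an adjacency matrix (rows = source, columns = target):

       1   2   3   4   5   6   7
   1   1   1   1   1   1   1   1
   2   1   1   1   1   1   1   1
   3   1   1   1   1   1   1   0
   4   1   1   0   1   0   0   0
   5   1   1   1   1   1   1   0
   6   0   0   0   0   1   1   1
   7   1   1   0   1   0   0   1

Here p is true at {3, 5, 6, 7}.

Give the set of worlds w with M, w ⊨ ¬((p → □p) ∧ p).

{1, 2, 3, 4, 5, 7}

1: (p → □p) ∧ p is F. ✓
2: (p → □p) ∧ p is F. ✓
3: (p → □p) ∧ p is F. ✓
4: (p → □p) ∧ p is F. ✓
5: (p → □p) ∧ p is F. ✓
6: (p → □p) ∧ p is T. ✗
7: (p → □p) ∧ p is F. ✓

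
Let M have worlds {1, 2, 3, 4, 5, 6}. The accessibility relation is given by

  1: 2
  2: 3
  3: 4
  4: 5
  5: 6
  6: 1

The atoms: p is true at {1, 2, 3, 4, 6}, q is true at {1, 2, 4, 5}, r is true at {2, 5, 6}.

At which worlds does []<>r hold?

1: successors {2}; <>r there: 2:F. ✗
2: successors {3}; <>r there: 3:F. ✗
3: successors {4}; <>r there: 4:T. ✓
4: successors {5}; <>r there: 5:T. ✓
5: successors {6}; <>r there: 6:F. ✗
6: successors {1}; <>r there: 1:T. ✓

{3, 4, 6}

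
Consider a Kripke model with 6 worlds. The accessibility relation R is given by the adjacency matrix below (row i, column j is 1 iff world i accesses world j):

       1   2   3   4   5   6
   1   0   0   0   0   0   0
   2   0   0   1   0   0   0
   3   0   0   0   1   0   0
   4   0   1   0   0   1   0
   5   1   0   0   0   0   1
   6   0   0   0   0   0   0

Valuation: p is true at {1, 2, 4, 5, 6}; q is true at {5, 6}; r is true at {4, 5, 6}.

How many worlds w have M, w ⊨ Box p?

1: no successors, so Box p holds vacuously. ✓
2: successors {3}; p there: 3:F. ✗
3: successors {4}; p there: 4:T. ✓
4: successors {2, 5}; p there: 2:T, 5:T. ✓
5: successors {1, 6}; p there: 1:T, 6:T. ✓
6: no successors, so Box p holds vacuously. ✓
Satisfying worlds: {1, 3, 4, 5, 6}.

5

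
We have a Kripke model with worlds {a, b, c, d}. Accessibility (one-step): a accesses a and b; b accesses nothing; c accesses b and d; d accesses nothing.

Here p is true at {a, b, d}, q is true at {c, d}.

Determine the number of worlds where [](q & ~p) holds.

a: successors {a, b}; q & ~p there: a:F, b:F. ✗
b: no successors, so [](q & ~p) holds vacuously. ✓
c: successors {b, d}; q & ~p there: b:F, d:F. ✗
d: no successors, so [](q & ~p) holds vacuously. ✓
Satisfying worlds: {b, d}.

2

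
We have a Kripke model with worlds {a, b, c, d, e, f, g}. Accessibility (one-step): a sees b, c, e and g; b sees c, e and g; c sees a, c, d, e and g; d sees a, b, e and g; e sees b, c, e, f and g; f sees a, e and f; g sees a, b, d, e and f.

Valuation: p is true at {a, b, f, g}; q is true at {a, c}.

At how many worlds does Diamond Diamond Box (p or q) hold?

a: successors {b, c, e, g}; Diamond Box (p or q) there: b:F, c:F, e:F, g:F. ✗
b: successors {c, e, g}; Diamond Box (p or q) there: c:F, e:F, g:F. ✗
c: successors {a, c, d, e, g}; Diamond Box (p or q) there: a:F, c:F, d:F, e:F, g:F. ✗
d: successors {a, b, e, g}; Diamond Box (p or q) there: a:F, b:F, e:F, g:F. ✗
e: successors {b, c, e, f, g}; Diamond Box (p or q) there: b:F, c:F, e:F, f:F, g:F. ✗
f: successors {a, e, f}; Diamond Box (p or q) there: a:F, e:F, f:F. ✗
g: successors {a, b, d, e, f}; Diamond Box (p or q) there: a:F, b:F, d:F, e:F, f:F. ✗
Satisfying worlds: ∅.

0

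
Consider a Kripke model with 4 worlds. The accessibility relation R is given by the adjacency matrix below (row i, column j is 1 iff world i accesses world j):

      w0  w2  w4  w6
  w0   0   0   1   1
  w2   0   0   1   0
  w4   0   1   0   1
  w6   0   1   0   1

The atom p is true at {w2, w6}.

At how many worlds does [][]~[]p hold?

0

w0: successors {w4, w6}; []~[]p there: w4:F, w6:F. ✗
w2: successors {w4}; []~[]p there: w4:F. ✗
w4: successors {w2, w6}; []~[]p there: w2:F, w6:F. ✗
w6: successors {w2, w6}; []~[]p there: w2:F, w6:F. ✗
Satisfying worlds: ∅.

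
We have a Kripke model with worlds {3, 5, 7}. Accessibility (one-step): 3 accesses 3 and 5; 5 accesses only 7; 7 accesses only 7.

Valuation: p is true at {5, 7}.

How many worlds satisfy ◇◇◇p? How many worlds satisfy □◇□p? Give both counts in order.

3 and 3

For ◇◇◇p:
3: successors {3, 5}; ◇◇p there: 3:T, 5:T. ✓
5: successors {7}; ◇◇p there: 7:T. ✓
7: successors {7}; ◇◇p there: 7:T. ✓
— 3 worlds.
For □◇□p:
3: successors {3, 5}; ◇□p there: 3:T, 5:T. ✓
5: successors {7}; ◇□p there: 7:T. ✓
7: successors {7}; ◇□p there: 7:T. ✓
— 3 worlds.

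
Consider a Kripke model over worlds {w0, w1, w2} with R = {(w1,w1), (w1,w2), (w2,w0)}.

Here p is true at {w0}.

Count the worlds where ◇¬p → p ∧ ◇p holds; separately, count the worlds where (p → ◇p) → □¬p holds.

2 and 2

For ◇¬p → p ∧ ◇p:
w0: ◇¬p is F, p ∧ ◇p is F. ✓
w1: ◇¬p is T, p ∧ ◇p is F. ✗
w2: ◇¬p is F, p ∧ ◇p is F. ✓
— 2 worlds.
For (p → ◇p) → □¬p:
w0: p → ◇p is F, □¬p is T. ✓
w1: p → ◇p is T, □¬p is T. ✓
w2: p → ◇p is T, □¬p is F. ✗
— 2 worlds.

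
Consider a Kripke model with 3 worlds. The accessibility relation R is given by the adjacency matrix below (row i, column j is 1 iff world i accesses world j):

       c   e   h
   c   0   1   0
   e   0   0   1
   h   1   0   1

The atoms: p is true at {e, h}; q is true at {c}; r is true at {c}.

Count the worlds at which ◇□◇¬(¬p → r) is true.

0

c: successors {e}; □◇¬(¬p → r) there: e:F. ✗
e: successors {h}; □◇¬(¬p → r) there: h:F. ✗
h: successors {c, h}; □◇¬(¬p → r) there: c:F, h:F. ✗
Satisfying worlds: ∅.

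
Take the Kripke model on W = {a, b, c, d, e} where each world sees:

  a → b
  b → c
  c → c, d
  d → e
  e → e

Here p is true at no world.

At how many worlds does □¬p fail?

0

a: successors {b}; ¬p there: b:T. ✓
b: successors {c}; ¬p there: c:T. ✓
c: successors {c, d}; ¬p there: c:T, d:T. ✓
d: successors {e}; ¬p there: e:T. ✓
e: successors {e}; ¬p there: e:T. ✓
Satisfying worlds: {a, b, c, d, e}.
So □¬p fails at the other 0 worlds.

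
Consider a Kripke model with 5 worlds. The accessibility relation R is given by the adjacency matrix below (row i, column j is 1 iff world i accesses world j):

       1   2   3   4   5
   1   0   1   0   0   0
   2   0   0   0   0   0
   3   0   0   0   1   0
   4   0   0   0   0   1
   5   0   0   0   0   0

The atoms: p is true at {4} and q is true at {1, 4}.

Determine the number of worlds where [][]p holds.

4

1: successors {2}; []p there: 2:T. ✓
2: no successors, so [][]p holds vacuously. ✓
3: successors {4}; []p there: 4:F. ✗
4: successors {5}; []p there: 5:T. ✓
5: no successors, so [][]p holds vacuously. ✓
Satisfying worlds: {1, 2, 4, 5}.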